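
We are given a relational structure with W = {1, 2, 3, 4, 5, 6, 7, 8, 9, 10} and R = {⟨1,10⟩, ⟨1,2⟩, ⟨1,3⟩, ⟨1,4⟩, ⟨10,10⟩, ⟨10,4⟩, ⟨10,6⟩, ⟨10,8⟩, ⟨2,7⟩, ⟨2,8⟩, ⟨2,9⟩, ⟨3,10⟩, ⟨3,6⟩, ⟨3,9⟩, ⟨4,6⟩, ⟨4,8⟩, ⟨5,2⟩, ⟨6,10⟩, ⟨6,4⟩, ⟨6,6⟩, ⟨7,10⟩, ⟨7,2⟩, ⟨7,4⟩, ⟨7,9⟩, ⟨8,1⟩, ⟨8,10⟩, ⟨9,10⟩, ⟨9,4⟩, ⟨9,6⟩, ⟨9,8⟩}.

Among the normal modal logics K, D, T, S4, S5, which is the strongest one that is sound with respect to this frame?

Serial (axiom D): yes — every world has a successor (e.g. 1 R 10).
Reflexive (axiom T): no — 1 is not related to itself.
Transitive (axiom 4): no — 1 R 10 and 10 R 6, but not 1 R 6.
Euclidean (axiom 5): no — 1 R 10 and 1 R 2, but not 10 R 2.
So F validates K, D; T would additionally require R to be reflexive. The strongest is D.

D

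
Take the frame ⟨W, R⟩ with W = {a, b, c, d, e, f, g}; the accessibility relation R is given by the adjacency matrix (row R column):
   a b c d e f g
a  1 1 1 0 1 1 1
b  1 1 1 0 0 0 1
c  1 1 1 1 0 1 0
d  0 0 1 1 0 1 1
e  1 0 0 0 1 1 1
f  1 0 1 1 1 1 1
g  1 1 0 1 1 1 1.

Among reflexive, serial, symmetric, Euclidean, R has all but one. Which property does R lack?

Reflexive: yes — every world is R-related to itself.
Serial: yes — every world has a successor (e.g. a R a).
Symmetric: yes — every pair in R has its reverse in R.
Euclidean: no — a R b and a R e, but not b R e.
Only Euclidean fails.

Euclidean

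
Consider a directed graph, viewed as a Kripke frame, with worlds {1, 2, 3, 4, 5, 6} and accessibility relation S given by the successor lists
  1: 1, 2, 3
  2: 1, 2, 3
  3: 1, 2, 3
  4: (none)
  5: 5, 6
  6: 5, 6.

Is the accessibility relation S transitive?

Yes

Transitive: yes — every two-step S-path is closed by a direct edge.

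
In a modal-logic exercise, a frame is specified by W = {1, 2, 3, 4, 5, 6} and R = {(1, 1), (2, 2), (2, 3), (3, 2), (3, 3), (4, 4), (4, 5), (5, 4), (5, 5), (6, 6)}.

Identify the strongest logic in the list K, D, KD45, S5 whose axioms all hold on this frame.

S5

Serial (axiom D): yes — every world has a successor (e.g. 1 R 1).
Transitive (axiom 4): yes — every two-step R-path is closed by a direct edge.
Euclidean (axiom 5): yes — any two successors of a common world are R-related.
Reflexive (axiom T): yes — every world is R-related to itself.
So F validates K, D, KD45, S5. The strongest is S5.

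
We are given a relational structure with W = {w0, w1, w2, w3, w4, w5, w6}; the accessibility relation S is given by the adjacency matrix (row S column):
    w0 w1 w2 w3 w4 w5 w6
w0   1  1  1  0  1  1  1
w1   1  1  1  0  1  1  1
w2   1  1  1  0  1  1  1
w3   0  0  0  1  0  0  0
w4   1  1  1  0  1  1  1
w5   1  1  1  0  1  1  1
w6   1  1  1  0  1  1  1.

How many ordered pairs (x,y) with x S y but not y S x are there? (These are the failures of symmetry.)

0

S is symmetric; there are no such tuples.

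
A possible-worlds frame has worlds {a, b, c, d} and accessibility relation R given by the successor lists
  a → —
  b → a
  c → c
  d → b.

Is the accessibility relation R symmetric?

No

Symmetric: no — b R a but not a R b.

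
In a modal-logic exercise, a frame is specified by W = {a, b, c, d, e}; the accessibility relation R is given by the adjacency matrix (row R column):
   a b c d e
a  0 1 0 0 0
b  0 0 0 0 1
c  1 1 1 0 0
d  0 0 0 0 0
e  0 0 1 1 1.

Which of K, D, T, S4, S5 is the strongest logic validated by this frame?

K

Serial (axiom D): no — d has no R-successor.
Reflexive (axiom T): no — a is not related to itself.
Transitive (axiom 4): no — a R b and b R e, but not a R e.
Euclidean (axiom 5): no — c R b and c R a, but not b R a.
So F validates K; D would additionally require R to be serial. The strongest is K.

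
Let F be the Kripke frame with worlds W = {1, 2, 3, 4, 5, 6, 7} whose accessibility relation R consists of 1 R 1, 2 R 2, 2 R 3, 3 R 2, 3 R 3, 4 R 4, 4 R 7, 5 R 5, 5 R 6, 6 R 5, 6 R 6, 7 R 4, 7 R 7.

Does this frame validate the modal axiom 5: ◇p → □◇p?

Yes

By correspondence theory, 5 is valid on a frame iff R is Euclidean.
Euclidean: yes — any two successors of a common world are R-related.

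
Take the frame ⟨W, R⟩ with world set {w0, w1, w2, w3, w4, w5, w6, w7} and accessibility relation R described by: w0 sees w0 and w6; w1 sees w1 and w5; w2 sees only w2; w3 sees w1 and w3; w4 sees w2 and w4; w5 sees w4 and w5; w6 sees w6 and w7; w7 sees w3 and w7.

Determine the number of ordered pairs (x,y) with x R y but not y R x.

7

Enumerating: (w0,w6), (w1,w5), (w3,w1), (w4,w2), (w5,w4), (w6,w7), (w7,w3).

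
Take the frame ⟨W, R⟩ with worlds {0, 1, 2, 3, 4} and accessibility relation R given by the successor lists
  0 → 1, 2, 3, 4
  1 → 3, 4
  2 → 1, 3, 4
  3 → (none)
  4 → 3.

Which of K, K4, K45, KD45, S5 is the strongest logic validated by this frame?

Transitive (axiom 4): yes — every two-step R-path is closed by a direct edge.
Euclidean (axiom 5): no — 0 R 1 and 0 R 2, but not 1 R 2.
Serial (axiom D): no — 3 has no R-successor.
Reflexive (axiom T): no — 0 is not related to itself.
So F validates K, K4; K45 would additionally require R to be Euclidean. The strongest is K4.

K4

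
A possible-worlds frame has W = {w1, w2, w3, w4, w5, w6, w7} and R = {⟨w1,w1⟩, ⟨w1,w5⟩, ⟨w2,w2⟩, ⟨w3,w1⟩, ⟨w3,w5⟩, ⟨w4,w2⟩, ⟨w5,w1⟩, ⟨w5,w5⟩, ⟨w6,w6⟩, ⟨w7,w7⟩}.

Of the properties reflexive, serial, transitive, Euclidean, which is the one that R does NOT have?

reflexive

Reflexive: no — w3 is not related to itself.
Serial: yes — every world has a successor (e.g. w1 R w1).
Transitive: yes — every two-step R-path is closed by a direct edge.
Euclidean: yes — any two successors of a common world are R-related.
Only reflexive fails.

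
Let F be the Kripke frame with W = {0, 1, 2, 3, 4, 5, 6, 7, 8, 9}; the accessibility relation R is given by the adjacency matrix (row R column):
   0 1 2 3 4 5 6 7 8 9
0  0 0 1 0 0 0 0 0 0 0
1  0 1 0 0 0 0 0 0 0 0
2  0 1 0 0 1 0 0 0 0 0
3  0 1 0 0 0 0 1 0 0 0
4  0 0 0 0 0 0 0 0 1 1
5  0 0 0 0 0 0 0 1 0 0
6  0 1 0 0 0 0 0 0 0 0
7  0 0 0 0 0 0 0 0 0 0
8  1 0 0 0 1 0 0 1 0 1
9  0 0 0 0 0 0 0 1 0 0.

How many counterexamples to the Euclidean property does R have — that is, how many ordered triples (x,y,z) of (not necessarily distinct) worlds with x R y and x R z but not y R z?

Enumerating: (0,2,2), (2,1,4), (2,4,1), (2,4,4), (3,1,6), (3,6,6), (4,8,8), (4,9,8), (4,9,9), (5,7,7), (8,0,0), (8,0,4), … and 13 more.
Total: 25.

25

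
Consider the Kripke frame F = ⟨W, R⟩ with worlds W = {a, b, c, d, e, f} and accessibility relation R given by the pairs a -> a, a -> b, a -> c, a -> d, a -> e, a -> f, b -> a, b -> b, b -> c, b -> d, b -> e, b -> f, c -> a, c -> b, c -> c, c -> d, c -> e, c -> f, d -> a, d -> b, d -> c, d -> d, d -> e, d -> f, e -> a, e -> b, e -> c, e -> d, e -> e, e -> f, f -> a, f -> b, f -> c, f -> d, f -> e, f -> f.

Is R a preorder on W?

Reflexive: yes — every world is R-related to itself.
Transitive: yes — every two-step R-path is closed by a direct edge.
So R is a preorder.

Yes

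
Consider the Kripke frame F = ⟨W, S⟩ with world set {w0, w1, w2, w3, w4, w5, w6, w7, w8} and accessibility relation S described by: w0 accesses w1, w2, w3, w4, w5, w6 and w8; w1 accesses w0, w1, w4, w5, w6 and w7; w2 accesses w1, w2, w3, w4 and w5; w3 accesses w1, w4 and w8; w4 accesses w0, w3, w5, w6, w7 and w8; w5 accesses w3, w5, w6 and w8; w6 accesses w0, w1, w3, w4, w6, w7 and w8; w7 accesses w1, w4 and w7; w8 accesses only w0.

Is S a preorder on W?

Reflexive: no — w0 is not related to itself.
Transitive: no — w0 S w1 and w1 S w7, but not w0 S w7.
So S is not a preorder.

No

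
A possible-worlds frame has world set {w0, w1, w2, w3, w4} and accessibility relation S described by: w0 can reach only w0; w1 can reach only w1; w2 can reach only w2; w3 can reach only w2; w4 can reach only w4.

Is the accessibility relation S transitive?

Transitive: yes — every two-step S-path is closed by a direct edge.

Yes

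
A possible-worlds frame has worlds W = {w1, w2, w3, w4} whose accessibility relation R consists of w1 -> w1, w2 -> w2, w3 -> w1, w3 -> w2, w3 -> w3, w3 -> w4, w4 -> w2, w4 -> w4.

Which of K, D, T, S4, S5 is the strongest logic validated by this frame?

S4

Serial (axiom D): yes — every world has a successor (e.g. w1 R w1).
Reflexive (axiom T): yes — every world is R-related to itself.
Transitive (axiom 4): yes — every two-step R-path is closed by a direct edge.
Euclidean (axiom 5): no — w3 R w1 and w3 R w2, but not w1 R w2.
So F validates K, D, T, S4; S5 would additionally require R to be Euclidean. The strongest is S4.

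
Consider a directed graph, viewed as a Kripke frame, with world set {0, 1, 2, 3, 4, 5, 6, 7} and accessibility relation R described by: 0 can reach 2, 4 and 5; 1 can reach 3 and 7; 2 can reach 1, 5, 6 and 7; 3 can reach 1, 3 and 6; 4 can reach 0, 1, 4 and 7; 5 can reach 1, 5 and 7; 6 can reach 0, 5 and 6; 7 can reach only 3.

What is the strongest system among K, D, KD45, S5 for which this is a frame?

Serial (axiom D): yes — every world has a successor (e.g. 0 R 2).
Transitive (axiom 4): no — 0 R 2 and 2 R 1, but not 0 R 1.
Euclidean (axiom 5): no — 0 R 2 and 0 R 4, but not 2 R 4.
Reflexive (axiom T): no — 0 is not related to itself.
So F validates K, D; KD45 would additionally require R to be Euclidean and transitive. The strongest is D.

D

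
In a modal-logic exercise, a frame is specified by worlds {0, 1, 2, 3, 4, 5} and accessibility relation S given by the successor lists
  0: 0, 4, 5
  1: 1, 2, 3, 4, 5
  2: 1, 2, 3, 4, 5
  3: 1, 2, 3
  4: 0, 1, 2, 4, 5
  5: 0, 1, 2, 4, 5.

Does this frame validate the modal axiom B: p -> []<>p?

By correspondence theory, B is valid on a frame iff S is symmetric.
Symmetric: yes — every pair in S has its reverse in S.

Yes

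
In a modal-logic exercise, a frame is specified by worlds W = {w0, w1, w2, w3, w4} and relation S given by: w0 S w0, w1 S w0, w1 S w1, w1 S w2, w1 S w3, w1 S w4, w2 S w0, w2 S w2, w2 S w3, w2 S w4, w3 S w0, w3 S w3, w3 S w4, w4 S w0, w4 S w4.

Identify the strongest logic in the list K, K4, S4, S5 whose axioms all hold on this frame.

Transitive (axiom 4): yes — every two-step S-path is closed by a direct edge.
Reflexive (axiom T): yes — every world is S-related to itself.
Euclidean (axiom 5): no — w1 S w0 and w1 S w2, but not w0 S w2.
So F validates K, K4, S4; S5 would additionally require S to be Euclidean. The strongest is S4.

S4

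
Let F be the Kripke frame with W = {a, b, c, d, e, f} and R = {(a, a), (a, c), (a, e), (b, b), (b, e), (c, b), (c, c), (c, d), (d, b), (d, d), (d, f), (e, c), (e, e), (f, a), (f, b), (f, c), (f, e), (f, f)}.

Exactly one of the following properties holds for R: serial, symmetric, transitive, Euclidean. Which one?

Serial: yes — every world has a successor (e.g. a R a).
Symmetric: no — a R c but not c R a.
Transitive: no — a R c and c R b, but not a R b.
Euclidean: no — a R c and a R e, but not c R e.
Only serial holds.

serial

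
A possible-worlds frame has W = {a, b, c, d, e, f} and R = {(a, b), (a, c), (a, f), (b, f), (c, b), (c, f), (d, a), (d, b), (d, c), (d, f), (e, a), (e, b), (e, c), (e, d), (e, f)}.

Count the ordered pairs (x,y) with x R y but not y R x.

Enumerating: (a,b), (a,c), (a,f), (b,f), (c,b), (c,f), (d,a), (d,b), (d,c), (d,f), (e,a), (e,b), (e,c), (e,d), (e,f).

15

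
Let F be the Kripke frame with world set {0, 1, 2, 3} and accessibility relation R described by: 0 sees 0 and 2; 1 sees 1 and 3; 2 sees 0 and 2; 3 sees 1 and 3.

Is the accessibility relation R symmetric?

Symmetric: yes — every pair in R has its reverse in R.

Yes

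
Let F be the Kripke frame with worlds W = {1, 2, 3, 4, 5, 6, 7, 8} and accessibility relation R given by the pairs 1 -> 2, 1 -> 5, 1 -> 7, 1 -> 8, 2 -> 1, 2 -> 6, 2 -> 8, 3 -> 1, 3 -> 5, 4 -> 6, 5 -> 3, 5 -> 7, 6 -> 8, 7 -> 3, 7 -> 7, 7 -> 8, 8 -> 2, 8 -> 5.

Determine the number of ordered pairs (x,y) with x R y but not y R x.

11

Enumerating: (1,5), (1,7), (1,8), (2,6), (3,1), (4,6), (5,7), (6,8), (7,3), (7,8), (8,5).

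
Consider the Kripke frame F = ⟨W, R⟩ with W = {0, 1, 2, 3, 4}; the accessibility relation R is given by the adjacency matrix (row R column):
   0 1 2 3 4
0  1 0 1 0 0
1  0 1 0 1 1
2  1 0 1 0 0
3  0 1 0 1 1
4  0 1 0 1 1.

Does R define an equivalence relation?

Yes

Reflexive: yes — every world is R-related to itself.
Symmetric: yes — every pair in R has its reverse in R.
Transitive: yes — every two-step R-path is closed by a direct edge.
So R is an equivalence relation.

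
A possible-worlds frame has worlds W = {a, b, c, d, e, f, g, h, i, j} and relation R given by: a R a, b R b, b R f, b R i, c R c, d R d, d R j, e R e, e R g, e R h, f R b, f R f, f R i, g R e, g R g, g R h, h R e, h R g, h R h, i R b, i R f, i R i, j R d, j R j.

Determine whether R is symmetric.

Symmetric: yes — every pair in R has its reverse in R.

Yes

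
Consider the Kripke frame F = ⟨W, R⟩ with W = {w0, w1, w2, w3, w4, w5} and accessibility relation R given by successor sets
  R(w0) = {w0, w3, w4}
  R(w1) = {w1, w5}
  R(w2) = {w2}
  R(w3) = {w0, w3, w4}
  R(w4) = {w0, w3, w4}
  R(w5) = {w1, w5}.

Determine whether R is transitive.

Yes

Transitive: yes — every two-step R-path is closed by a direct edge.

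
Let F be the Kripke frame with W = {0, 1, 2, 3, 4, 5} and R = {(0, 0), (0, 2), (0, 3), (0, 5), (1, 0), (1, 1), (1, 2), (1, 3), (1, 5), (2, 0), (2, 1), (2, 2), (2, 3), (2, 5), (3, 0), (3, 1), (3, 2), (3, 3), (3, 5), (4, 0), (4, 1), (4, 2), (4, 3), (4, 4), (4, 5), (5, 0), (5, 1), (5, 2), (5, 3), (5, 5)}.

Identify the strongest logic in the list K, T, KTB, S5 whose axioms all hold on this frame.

T

Reflexive (axiom T): yes — every world is R-related to itself.
Symmetric (axiom B): no — 1 R 0 but not 0 R 1.
Euclidean (axiom 5): no — 2 R 0 and 2 R 1, but not 0 R 1.
So F validates K, T; KTB would additionally require R to be symmetric. The strongest is T.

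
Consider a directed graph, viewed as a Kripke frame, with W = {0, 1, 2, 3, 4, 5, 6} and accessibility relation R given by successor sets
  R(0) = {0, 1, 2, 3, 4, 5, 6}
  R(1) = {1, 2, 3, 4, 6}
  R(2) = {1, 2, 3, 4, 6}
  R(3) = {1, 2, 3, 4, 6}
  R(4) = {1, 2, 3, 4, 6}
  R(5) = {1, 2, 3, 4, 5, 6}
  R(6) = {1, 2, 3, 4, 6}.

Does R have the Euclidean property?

Euclidean: no — 0 R 1 and 0 R 5, but not 1 R 5.

No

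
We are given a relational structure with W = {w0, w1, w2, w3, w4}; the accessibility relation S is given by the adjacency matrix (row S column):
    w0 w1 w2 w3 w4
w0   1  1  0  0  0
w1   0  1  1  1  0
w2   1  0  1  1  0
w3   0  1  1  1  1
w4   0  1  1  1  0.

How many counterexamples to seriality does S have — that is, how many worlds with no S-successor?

0

S is serial; there are no such worlds.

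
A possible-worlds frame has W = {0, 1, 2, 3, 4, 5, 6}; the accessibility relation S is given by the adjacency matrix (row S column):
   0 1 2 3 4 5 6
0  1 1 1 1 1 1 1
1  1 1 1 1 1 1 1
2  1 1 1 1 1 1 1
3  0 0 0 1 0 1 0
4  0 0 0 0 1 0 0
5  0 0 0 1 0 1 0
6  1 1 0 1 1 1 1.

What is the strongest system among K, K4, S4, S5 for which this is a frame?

Transitive (axiom 4): no — 6 S 0 and 0 S 2, but not 6 S 2.
Reflexive (axiom T): yes — every world is S-related to itself.
Euclidean (axiom 5): no — 0 S 3 and 0 S 1, but not 3 S 1.
So F validates K; K4 would additionally require S to be transitive. The strongest is K.

K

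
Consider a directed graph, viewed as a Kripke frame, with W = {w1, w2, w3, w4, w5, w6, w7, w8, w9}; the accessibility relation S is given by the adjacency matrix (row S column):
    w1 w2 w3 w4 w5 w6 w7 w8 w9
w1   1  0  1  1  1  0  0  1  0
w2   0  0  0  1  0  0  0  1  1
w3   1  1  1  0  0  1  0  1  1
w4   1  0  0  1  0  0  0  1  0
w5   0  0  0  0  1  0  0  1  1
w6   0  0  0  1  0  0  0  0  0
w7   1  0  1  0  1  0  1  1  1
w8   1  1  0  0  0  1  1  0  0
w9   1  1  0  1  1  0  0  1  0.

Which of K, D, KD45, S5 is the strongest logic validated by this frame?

Serial (axiom D): yes — every world has a successor (e.g. w1 S w1).
Transitive (axiom 4): no — w1 S w3 and w3 S w2, but not w1 S w2.
Euclidean (axiom 5): no — w1 S w3 and w1 S w4, but not w3 S w4.
Reflexive (axiom T): no — w2 is not related to itself.
So F validates K, D; KD45 would additionally require S to be Euclidean and transitive. The strongest is D.

D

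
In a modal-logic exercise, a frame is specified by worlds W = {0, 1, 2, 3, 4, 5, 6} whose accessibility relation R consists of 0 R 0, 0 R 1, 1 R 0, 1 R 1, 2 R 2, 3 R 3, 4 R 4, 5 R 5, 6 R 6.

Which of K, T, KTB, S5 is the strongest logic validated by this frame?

Reflexive (axiom T): yes — every world is R-related to itself.
Symmetric (axiom B): yes — every pair in R has its reverse in R.
Euclidean (axiom 5): yes — any two successors of a common world are R-related.
So F validates K, T, KTB, S5. The strongest is S5.

S5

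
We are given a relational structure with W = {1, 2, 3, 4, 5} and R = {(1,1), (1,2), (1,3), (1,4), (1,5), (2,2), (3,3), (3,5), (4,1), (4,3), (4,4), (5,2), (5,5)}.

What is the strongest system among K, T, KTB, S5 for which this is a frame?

Reflexive (axiom T): yes — every world is R-related to itself.
Symmetric (axiom B): no — 1 R 2 but not 2 R 1.
Euclidean (axiom 5): no — 1 R 2 and 1 R 3, but not 2 R 3.
So F validates K, T; KTB would additionally require R to be symmetric. The strongest is T.

T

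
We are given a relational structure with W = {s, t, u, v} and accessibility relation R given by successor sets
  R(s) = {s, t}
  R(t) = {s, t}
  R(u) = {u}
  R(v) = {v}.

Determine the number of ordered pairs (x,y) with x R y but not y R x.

R is symmetric; there are no such tuples.

0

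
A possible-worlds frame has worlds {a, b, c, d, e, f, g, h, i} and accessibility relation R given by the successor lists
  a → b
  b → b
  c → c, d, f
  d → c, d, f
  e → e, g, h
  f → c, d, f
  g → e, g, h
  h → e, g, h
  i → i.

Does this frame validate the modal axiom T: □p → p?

The schema T characterises exactly the reflexive frames.
Reflexive: no — a is not related to itself.

No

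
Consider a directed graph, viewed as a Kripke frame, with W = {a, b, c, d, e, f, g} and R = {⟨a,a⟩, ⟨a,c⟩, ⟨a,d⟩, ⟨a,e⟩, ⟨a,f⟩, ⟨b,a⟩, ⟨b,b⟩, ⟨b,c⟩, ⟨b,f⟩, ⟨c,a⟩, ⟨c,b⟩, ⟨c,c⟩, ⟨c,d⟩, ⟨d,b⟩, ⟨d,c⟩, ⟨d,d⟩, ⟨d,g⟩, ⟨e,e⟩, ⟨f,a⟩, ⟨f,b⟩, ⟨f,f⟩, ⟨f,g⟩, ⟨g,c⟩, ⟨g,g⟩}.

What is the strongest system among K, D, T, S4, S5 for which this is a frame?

Serial (axiom D): yes — every world has a successor (e.g. a R a).
Reflexive (axiom T): yes — every world is R-related to itself.
Transitive (axiom 4): no — a R c and c R b, but not a R b.
Euclidean (axiom 5): no — a R c and a R e, but not c R e.
So F validates K, D, T; S4 would additionally require R to be transitive. The strongest is T.

T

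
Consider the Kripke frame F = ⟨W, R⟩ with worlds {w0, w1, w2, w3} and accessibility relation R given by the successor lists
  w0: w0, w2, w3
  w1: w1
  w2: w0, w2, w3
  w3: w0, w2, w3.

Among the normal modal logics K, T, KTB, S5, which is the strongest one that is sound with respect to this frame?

S5

Reflexive (axiom T): yes — every world is R-related to itself.
Symmetric (axiom B): yes — every pair in R has its reverse in R.
Euclidean (axiom 5): yes — any two successors of a common world are R-related.
So F validates K, T, KTB, S5. The strongest is S5.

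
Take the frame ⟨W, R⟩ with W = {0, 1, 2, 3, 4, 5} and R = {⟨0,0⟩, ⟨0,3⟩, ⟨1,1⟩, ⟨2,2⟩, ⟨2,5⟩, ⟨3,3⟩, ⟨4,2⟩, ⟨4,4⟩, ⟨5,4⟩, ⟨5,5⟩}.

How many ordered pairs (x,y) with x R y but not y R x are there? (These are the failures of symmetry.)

Enumerating: (0,3), (2,5), (4,2), (5,4).

4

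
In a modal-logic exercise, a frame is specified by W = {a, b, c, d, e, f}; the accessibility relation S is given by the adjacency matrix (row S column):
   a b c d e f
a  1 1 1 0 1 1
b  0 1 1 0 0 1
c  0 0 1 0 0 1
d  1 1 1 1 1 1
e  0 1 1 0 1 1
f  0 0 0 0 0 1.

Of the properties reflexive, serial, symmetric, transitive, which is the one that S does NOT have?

symmetric

Reflexive: yes — every world is S-related to itself.
Serial: yes — every world has a successor (e.g. a S a).
Symmetric: no — a S b but not b S a.
Transitive: yes — every two-step S-path is closed by a direct edge.
Only symmetric fails.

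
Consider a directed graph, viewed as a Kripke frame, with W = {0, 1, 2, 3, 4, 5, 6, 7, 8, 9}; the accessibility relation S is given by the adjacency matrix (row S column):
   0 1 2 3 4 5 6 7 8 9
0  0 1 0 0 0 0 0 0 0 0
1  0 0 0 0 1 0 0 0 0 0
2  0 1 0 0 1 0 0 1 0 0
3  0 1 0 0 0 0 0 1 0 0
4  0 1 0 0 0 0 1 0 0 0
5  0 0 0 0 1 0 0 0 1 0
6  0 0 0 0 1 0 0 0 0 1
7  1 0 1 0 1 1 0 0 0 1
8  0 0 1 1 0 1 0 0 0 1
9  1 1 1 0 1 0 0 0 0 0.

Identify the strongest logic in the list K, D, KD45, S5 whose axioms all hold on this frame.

D

Serial (axiom D): yes — every world has a successor (e.g. 0 S 1).
Transitive (axiom 4): no — 0 S 1 and 1 S 4, but not 0 S 4.
Euclidean (axiom 5): no — 2 S 1 and 2 S 7, but not 1 S 7.
Reflexive (axiom T): no — 0 is not related to itself.
So F validates K, D; KD45 would additionally require S to be Euclidean and transitive. The strongest is D.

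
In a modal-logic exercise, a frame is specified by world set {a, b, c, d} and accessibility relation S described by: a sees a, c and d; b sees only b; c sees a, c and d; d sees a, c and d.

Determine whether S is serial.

Yes

Serial: yes — every world has a successor (e.g. a S a).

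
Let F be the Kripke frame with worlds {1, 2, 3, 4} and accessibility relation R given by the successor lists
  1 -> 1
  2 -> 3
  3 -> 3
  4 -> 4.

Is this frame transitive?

Transitive: yes — every two-step R-path is closed by a direct edge.

Yes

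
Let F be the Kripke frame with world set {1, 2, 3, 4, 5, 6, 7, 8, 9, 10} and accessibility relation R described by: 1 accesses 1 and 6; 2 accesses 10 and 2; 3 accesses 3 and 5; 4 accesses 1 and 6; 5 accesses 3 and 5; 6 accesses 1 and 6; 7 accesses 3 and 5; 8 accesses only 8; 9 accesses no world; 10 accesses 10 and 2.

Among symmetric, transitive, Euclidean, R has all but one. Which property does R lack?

symmetric

Symmetric: no — 4 R 1 but not 1 R 4.
Transitive: yes — every two-step R-path is closed by a direct edge.
Euclidean: yes — any two successors of a common world are R-related.
Only symmetric fails.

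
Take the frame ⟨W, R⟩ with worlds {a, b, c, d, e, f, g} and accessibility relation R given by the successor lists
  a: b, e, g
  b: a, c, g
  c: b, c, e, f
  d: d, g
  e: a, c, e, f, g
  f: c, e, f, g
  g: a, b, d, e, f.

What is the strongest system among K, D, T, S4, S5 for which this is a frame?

Serial (axiom D): yes — every world has a successor (e.g. a R b).
Reflexive (axiom T): no — a is not related to itself.
Transitive (axiom 4): no — a R b and b R c, but not a R c.
Euclidean (axiom 5): no — a R b and a R e, but not b R e.
So F validates K, D; T would additionally require R to be reflexive. The strongest is D.

D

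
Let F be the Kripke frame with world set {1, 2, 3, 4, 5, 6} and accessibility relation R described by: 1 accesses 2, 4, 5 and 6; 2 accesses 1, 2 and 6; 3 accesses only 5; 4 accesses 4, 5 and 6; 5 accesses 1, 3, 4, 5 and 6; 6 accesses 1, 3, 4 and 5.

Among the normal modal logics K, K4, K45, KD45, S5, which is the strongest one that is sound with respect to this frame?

K

Transitive (axiom 4): no — 1 R 5 and 5 R 3, but not 1 R 3.
Euclidean (axiom 5): no — 1 R 2 and 1 R 4, but not 2 R 4.
Serial (axiom D): yes — every world has a successor (e.g. 1 R 2).
Reflexive (axiom T): no — 1 is not related to itself.
So F validates K; K4 would additionally require R to be transitive. The strongest is K.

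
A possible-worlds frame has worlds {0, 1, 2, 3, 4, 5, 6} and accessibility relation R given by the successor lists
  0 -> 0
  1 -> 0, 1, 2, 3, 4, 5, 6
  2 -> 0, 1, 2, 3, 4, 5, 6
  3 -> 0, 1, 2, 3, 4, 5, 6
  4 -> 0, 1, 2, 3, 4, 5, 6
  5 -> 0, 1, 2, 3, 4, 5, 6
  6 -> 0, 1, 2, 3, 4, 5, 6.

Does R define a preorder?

Reflexive: yes — every world is R-related to itself.
Transitive: yes — every two-step R-path is closed by a direct edge.
So R is a preorder.

Yes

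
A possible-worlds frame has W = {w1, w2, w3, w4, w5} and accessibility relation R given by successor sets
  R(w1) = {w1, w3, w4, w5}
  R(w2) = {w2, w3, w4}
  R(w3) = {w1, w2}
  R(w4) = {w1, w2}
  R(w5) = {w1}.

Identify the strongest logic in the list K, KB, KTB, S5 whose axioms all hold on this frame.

KB

Symmetric (axiom B): yes — every pair in R has its reverse in R.
Reflexive (axiom T): no — w3 is not related to itself.
Euclidean (axiom 5): no — w1 R w3 and w1 R w4, but not w3 R w4.
So F validates K, KB; KTB would additionally require R to be reflexive. The strongest is KB.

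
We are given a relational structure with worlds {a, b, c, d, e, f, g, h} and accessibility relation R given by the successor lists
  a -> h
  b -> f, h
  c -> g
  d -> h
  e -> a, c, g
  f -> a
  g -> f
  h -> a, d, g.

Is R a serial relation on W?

Serial: yes — every world has a successor (e.g. a R h).

Yes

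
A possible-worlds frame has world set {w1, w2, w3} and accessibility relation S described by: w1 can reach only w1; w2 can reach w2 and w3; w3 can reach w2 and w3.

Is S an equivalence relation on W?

Yes

Reflexive: yes — every world is S-related to itself.
Symmetric: yes — every pair in S has its reverse in S.
Transitive: yes — every two-step S-path is closed by a direct edge.
So S is an equivalence relation.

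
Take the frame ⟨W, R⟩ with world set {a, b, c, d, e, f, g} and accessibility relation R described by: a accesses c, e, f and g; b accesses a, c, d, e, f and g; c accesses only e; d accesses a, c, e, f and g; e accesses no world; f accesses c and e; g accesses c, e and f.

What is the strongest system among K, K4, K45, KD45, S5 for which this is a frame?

K4

Transitive (axiom 4): yes — every two-step R-path is closed by a direct edge.
Euclidean (axiom 5): no — a R c and a R f, but not c R f.
Serial (axiom D): no — e has no R-successor.
Reflexive (axiom T): no — a is not related to itself.
So F validates K, K4; K45 would additionally require R to be Euclidean. The strongest is K4.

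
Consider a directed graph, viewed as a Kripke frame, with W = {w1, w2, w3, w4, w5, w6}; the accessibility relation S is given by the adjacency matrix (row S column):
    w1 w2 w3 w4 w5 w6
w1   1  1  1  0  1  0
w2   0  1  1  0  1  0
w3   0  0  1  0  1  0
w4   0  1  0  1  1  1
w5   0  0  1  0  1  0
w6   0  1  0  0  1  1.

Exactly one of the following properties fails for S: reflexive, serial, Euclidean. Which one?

Euclidean

Reflexive: yes — every world is S-related to itself.
Serial: yes — every world has a successor (e.g. w1 S w1).
Euclidean: no — w1 S w3 and w1 S w2, but not w3 S w2.
Only Euclidean fails.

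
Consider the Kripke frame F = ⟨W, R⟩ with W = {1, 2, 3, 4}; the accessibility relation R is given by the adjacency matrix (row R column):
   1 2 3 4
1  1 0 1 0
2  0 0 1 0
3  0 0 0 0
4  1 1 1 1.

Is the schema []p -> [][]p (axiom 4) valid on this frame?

Yes

By correspondence theory, 4 is valid on a frame iff R is transitive.
Transitive: yes — every two-step R-path is closed by a direct edge.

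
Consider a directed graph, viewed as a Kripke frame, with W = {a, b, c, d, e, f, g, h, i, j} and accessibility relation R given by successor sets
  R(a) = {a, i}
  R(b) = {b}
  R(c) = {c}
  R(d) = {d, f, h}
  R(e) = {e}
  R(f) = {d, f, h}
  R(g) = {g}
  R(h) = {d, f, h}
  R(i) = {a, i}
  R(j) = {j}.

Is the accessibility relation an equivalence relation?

Yes

Reflexive: yes — every world is R-related to itself.
Symmetric: yes — every pair in R has its reverse in R.
Transitive: yes — every two-step R-path is closed by a direct edge.
So R is an equivalence relation.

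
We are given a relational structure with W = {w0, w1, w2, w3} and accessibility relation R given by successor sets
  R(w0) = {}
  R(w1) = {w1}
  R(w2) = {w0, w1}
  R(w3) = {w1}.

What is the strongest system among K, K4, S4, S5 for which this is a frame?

Transitive (axiom 4): yes — every two-step R-path is closed by a direct edge.
Reflexive (axiom T): no — w0 is not related to itself.
Euclidean (axiom 5): no — w2 R w0 and w2 R w1, but not w0 R w1.
So F validates K, K4; S4 would additionally require R to be reflexive. The strongest is K4.

K4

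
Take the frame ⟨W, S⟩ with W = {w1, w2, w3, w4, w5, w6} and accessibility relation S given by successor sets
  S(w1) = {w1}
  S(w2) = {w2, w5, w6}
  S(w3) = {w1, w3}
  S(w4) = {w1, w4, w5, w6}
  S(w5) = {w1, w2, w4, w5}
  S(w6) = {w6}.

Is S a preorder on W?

No

Reflexive: yes — every world is S-related to itself.
Transitive: no — w2 S w5 and w5 S w1, but not w2 S w1.
So S is not a preorder.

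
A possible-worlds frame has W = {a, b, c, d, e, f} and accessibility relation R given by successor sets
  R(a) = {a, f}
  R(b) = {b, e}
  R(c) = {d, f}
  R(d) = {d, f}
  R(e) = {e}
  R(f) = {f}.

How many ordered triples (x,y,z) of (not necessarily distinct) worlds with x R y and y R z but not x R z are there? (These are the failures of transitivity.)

R is transitive; there are no such tuples.

0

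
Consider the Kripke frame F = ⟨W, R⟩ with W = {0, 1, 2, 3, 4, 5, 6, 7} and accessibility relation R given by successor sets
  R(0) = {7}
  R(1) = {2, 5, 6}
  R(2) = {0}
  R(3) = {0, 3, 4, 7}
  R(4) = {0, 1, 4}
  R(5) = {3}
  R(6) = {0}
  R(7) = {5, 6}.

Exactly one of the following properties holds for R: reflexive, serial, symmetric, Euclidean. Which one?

Reflexive: no — 0 is not related to itself.
Serial: yes — every world has a successor (e.g. 0 R 7).
Symmetric: no — 0 R 7 but not 7 R 0.
Euclidean: no — 1 R 2 and 1 R 5, but not 2 R 5.
Only serial holds.

serial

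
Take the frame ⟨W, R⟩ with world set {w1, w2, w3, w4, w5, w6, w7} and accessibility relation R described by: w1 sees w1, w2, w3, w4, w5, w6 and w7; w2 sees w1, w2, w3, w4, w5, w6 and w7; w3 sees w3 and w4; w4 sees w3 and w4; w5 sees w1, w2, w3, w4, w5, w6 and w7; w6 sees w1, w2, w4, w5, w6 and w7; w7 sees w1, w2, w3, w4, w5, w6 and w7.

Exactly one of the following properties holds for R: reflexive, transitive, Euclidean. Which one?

reflexive

Reflexive: yes — every world is R-related to itself.
Transitive: no — w6 R w1 and w1 R w3, but not w6 R w3.
Euclidean: no — w1 R w3 and w1 R w2, but not w3 R w2.
Only reflexive holds.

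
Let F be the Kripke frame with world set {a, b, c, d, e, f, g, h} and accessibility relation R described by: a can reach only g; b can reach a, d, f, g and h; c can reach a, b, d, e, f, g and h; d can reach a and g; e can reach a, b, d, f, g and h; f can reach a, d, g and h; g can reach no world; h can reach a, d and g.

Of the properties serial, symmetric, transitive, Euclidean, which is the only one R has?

Serial: no — g has no R-successor.
Symmetric: no — a R g but not g R a.
Transitive: yes — every two-step R-path is closed by a direct edge.
Euclidean: no — b R a and b R d, but not a R d.
Only transitive holds.

transitive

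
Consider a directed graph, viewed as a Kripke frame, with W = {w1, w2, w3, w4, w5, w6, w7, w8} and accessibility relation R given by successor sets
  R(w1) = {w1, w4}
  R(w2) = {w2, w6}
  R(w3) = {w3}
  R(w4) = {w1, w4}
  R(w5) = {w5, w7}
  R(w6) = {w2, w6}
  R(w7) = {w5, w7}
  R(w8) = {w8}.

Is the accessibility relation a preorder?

Reflexive: yes — every world is R-related to itself.
Transitive: yes — every two-step R-path is closed by a direct edge.
So R is a preorder.

Yes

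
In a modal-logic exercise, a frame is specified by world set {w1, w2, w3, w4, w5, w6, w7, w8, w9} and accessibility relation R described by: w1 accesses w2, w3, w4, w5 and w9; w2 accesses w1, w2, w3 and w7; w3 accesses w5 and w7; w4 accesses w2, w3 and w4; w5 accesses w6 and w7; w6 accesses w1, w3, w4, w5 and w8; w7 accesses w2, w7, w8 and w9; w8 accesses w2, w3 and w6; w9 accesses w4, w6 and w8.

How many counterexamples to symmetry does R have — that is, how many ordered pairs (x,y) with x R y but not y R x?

20

Enumerating: (w1,w3), (w1,w4), (w1,w5), (w1,w9), (w2,w3), (w3,w5), (w3,w7), (w4,w2), (w4,w3), (w5,w7), (w6,w1), (w6,w3), … and 8 more.
Total: 20.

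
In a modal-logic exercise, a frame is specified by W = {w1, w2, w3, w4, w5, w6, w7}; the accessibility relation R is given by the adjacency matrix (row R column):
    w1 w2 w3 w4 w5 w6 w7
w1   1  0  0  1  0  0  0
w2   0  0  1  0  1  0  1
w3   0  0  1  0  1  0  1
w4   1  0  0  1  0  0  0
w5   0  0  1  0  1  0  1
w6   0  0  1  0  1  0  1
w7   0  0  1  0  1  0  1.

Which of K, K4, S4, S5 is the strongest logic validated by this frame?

K4

Transitive (axiom 4): yes — every two-step R-path is closed by a direct edge.
Reflexive (axiom T): no — w2 is not related to itself.
Euclidean (axiom 5): yes — any two successors of a common world are R-related.
So F validates K, K4; S4 would additionally require R to be reflexive. The strongest is K4.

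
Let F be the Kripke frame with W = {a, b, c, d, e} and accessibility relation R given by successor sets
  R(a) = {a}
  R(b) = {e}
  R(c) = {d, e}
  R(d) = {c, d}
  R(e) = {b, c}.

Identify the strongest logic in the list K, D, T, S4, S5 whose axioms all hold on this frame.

Serial (axiom D): yes — every world has a successor (e.g. a R a).
Reflexive (axiom T): no — b is not related to itself.
Transitive (axiom 4): no — b R e and e R c, but not b R c.
Euclidean (axiom 5): no — c R d and c R e, but not d R e.
So F validates K, D; T would additionally require R to be reflexive. The strongest is D.

D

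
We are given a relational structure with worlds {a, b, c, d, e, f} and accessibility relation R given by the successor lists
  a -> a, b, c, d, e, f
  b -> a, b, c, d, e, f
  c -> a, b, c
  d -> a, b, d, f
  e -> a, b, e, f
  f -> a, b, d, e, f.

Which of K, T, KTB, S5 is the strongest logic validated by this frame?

Reflexive (axiom T): yes — every world is R-related to itself.
Symmetric (axiom B): yes — every pair in R has its reverse in R.
Euclidean (axiom 5): no — a R c and a R d, but not c R d.
So F validates K, T, KTB; S5 would additionally require R to be Euclidean. The strongest is KTB.

KTB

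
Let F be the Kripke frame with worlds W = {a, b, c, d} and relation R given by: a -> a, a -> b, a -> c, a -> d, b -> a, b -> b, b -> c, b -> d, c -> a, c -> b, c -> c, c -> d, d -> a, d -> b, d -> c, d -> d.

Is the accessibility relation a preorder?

Reflexive: yes — every world is R-related to itself.
Transitive: yes — every two-step R-path is closed by a direct edge.
So R is a preorder.

Yes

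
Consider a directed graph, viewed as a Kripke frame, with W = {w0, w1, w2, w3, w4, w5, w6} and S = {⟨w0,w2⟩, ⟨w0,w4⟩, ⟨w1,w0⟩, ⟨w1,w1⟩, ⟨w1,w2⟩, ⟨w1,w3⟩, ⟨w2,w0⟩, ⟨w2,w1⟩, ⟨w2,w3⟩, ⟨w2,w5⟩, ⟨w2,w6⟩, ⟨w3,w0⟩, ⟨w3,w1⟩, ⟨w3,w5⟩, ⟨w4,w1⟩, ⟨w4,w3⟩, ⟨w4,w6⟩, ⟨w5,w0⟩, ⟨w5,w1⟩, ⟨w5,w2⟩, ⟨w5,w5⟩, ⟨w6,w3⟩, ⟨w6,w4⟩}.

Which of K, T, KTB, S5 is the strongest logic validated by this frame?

K

Reflexive (axiom T): no — w0 is not related to itself.
Symmetric (axiom B): no — w0 S w4 but not w4 S w0.
Euclidean (axiom 5): no — w0 S w2 and w0 S w4, but not w2 S w4.
So F validates K; T would additionally require S to be reflexive. The strongest is K.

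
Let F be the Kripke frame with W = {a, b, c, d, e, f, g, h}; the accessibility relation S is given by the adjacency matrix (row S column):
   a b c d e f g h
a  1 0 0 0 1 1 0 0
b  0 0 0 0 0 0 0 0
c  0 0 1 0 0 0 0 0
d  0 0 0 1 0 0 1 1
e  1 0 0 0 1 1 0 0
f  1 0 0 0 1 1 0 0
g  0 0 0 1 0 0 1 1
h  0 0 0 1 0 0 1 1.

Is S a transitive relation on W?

Transitive: yes — every two-step S-path is closed by a direct edge.

Yes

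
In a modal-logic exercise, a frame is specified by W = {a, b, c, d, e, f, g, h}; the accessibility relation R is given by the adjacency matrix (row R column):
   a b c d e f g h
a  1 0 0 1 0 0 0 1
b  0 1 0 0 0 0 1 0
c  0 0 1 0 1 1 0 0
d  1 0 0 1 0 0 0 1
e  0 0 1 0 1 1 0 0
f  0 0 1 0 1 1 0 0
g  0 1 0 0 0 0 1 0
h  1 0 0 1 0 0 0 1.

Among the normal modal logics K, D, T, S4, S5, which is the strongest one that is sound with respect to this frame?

Serial (axiom D): yes — every world has a successor (e.g. a R a).
Reflexive (axiom T): yes — every world is R-related to itself.
Transitive (axiom 4): yes — every two-step R-path is closed by a direct edge.
Euclidean (axiom 5): yes — any two successors of a common world are R-related.
So F validates K, D, T, S4, S5. The strongest is S5.

S5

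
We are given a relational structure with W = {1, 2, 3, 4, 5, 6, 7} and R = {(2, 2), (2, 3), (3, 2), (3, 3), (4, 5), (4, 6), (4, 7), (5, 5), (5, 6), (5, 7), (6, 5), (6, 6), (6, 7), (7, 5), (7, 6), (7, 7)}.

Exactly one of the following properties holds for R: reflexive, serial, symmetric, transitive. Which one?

transitive

Reflexive: no — 1 is not related to itself.
Serial: no — 1 has no R-successor.
Symmetric: no — 4 R 5 but not 5 R 4.
Transitive: yes — every two-step R-path is closed by a direct edge.
Only transitive holds.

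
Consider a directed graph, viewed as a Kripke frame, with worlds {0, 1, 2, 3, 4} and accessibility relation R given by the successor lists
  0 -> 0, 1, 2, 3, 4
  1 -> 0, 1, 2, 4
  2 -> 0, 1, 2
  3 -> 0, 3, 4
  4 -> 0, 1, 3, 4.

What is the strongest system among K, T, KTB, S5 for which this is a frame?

KTB

Reflexive (axiom T): yes — every world is R-related to itself.
Symmetric (axiom B): yes — every pair in R has its reverse in R.
Euclidean (axiom 5): no — 0 R 1 and 0 R 3, but not 1 R 3.
So F validates K, T, KTB; S5 would additionally require R to be Euclidean. The strongest is KTB.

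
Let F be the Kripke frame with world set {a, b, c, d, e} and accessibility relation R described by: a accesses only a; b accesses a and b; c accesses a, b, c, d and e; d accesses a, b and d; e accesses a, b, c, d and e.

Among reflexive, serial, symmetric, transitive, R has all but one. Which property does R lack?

symmetric

Reflexive: yes — every world is R-related to itself.
Serial: yes — every world has a successor (e.g. a R a).
Symmetric: no — b R a but not a R b.
Transitive: yes — every two-step R-path is closed by a direct edge.
Only symmetric fails.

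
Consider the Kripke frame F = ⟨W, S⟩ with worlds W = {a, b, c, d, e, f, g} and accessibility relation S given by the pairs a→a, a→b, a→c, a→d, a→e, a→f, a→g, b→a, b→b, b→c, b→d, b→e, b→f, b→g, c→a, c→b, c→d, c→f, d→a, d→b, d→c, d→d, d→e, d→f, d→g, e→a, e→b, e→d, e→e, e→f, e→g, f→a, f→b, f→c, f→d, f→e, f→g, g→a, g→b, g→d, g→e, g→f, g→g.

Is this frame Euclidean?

No

Euclidean: no — a S c and a S e, but not c S e.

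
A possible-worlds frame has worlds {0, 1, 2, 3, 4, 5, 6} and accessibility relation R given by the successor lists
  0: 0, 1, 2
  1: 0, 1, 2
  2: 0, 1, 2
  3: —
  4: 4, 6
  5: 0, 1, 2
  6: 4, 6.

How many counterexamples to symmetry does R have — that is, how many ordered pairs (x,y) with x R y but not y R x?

Enumerating: (5,0), (5,1), (5,2).

3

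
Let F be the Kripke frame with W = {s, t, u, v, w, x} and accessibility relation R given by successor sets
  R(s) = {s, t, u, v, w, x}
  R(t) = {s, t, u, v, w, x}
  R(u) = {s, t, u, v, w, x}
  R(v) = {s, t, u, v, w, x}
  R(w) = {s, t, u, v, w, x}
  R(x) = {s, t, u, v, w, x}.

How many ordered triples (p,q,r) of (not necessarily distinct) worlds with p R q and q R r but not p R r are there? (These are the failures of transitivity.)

R is transitive; there are no such tuples.

0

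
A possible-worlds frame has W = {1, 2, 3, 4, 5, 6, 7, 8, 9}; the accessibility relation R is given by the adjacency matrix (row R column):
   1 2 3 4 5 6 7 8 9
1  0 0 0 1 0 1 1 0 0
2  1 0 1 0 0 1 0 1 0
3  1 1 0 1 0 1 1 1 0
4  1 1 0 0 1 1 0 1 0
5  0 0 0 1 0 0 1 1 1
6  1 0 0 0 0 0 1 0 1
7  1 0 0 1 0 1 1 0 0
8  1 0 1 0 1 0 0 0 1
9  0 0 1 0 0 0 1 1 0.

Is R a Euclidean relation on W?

No

Euclidean: no — 1 R 4 and 1 R 7, but not 4 R 7.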